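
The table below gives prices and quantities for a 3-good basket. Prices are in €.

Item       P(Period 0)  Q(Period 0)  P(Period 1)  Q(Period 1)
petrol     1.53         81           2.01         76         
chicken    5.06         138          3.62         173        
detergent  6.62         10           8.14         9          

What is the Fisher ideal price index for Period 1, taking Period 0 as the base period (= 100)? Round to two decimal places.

82.39

Laspeyres component (base-period weights):
ΣP(Period 1)Q(Period 0) = 2.01×81 + 3.62×138 + 8.14×10 = 162.81 + 499.56 + 81.4 = 743.77
ΣP(Period 0)Q(Period 0) = 1.53×81 + 5.06×138 + 6.62×10 = 123.93 + 698.28 + 66.2 = 888.41
L = 743.77 / 888.41 × 100 = 83.7192
Paasche component (current-period weights):
ΣP(Period 1)Q(Period 1) = 2.01×76 + 3.62×173 + 8.14×9 = 152.76 + 626.26 + 73.26 = 852.28
ΣP(Period 0)Q(Period 1) = 1.53×76 + 5.06×173 + 6.62×9 = 116.28 + 875.38 + 59.58 = 1051.24
P = 852.28 / 1051.24 × 100 = 81.0738
Fisher = √(L × P) = √(83.7192 × 81.0738) = 82.3859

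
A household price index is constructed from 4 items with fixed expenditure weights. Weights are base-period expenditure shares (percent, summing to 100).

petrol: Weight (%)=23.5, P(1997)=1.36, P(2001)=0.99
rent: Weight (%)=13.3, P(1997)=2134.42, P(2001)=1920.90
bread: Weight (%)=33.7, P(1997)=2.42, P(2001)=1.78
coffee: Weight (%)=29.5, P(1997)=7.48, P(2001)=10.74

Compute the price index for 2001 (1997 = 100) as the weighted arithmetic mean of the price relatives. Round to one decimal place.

petrol: 23.5 × (0.99/1.36) = 23.5 × 0.727941 = 17.1066
rent: 13.3 × (1920.90/2134.42) = 13.3 × 0.899963 = 11.9695
bread: 33.7 × (1.78/2.42) = 33.7 × 0.735537 = 24.7876
coffee: 29.5 × (10.74/7.48) = 29.5 × 1.435829 = 42.3570
Index = Σ wᵢ·(p₁ᵢ/p₀ᵢ) = 17.1066 + 11.9695 + 24.7876 + 42.3570 = 96.2207

96.2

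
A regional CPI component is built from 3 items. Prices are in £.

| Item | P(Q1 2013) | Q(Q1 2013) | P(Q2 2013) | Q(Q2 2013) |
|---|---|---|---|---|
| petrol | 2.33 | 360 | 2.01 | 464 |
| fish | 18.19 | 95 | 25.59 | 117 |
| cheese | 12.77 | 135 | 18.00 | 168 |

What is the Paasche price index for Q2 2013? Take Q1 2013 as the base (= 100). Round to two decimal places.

129.80

Paasche price index uses current-period quantities as weights.
ΣP(Q2 2013)·Q(Q2 2013) = 2.01×464 + 25.59×117 + 18.00×168 = 932.64 + 2994.03 + 3024 = 6950.67
ΣP(Q1 2013)·Q(Q2 2013) = 2.33×464 + 18.19×117 + 12.77×168 = 1081.12 + 2128.23 + 2145.36 = 5354.71
Index = 6950.67 / 5354.71 × 100 = 129.8048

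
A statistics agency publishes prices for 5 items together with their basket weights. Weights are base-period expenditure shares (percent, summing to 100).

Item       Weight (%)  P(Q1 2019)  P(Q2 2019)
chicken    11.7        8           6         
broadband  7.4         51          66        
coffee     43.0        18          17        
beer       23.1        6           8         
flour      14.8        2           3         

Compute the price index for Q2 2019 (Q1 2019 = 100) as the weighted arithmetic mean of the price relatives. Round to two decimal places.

chicken: 11.7 × (6/8) = 11.7 × 0.750000 = 8.7750
broadband: 7.4 × (66/51) = 7.4 × 1.294118 = 9.5765
coffee: 43.0 × (17/18) = 43.0 × 0.944444 = 40.6111
beer: 23.1 × (8/6) = 23.1 × 1.333333 = 30.8000
flour: 14.8 × (3/2) = 14.8 × 1.500000 = 22.2000
Index = Σ wᵢ·(p₁ᵢ/p₀ᵢ) = 8.7750 + 9.5765 + 40.6111 + 30.8000 + 22.2000 = 111.9626

111.96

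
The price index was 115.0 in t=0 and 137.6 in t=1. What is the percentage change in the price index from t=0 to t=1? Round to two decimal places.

19.65%

Change = (137.6 − 115.0) / 115.0 × 100
       = 22.6 / 115.0 × 100 = 19.6522%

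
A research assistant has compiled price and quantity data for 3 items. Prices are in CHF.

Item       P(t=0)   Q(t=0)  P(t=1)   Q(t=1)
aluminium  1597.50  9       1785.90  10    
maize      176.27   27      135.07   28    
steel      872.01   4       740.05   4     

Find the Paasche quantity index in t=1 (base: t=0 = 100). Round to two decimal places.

108.47

Paasche quantity index uses current-period prices as weights.
ΣP(t=1)·Q(t=1) = 1785.90×10 + 135.07×28 + 740.05×4 = 17859 + 3781.96 + 2960.2 = 24601.16
ΣP(t=1)·Q(t=0) = 1785.90×9 + 135.07×27 + 740.05×4 = 16073.1 + 3646.89 + 2960.2 = 22680.19
Index = 24601.16 / 22680.19 × 100 = 108.4698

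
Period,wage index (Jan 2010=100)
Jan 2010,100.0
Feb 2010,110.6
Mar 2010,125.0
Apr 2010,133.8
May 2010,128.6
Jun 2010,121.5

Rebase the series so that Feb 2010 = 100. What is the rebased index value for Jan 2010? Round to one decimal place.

90.4

Rebased(Jan 2010) = 100.0 / 110.6 × 100 = 90.4159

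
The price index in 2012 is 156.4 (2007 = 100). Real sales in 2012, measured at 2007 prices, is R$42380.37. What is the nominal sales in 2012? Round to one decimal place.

66282.9

Nominal = Real × (Index/100) = 42380.37 × (156.4/100)
        = 42380.37 × 1.564 = 66282.8987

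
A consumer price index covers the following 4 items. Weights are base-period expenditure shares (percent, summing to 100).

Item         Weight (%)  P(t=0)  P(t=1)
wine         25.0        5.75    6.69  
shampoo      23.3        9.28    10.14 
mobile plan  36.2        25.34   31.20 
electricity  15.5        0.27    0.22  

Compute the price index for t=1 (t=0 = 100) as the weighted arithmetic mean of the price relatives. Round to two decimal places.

111.75

wine: 25.0 × (6.69/5.75) = 25.0 × 1.163478 = 29.0870
shampoo: 23.3 × (10.14/9.28) = 23.3 × 1.092672 = 25.4593
mobile plan: 36.2 × (31.20/25.34) = 36.2 × 1.231255 = 44.5714
electricity: 15.5 × (0.22/0.27) = 15.5 × 0.814815 = 12.6296
Index = Σ wᵢ·(p₁ᵢ/p₀ᵢ) = 29.0870 + 25.4593 + 44.5714 + 12.6296 = 111.7473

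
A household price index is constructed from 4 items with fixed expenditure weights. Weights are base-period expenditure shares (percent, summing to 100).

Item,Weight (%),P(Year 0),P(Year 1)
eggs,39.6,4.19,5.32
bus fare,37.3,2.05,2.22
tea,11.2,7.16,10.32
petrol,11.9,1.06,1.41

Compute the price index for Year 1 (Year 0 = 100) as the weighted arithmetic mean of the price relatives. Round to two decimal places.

eggs: 39.6 × (5.32/4.19) = 39.6 × 1.269690 = 50.2797
bus fare: 37.3 × (2.22/2.05) = 37.3 × 1.082927 = 40.3932
tea: 11.2 × (10.32/7.16) = 11.2 × 1.441341 = 16.1430
petrol: 11.9 × (1.41/1.06) = 11.9 × 1.330189 = 15.8292
Index = Σ wᵢ·(p₁ᵢ/p₀ᵢ) = 50.2797 + 40.3932 + 16.1430 + 15.8292 = 122.6451

122.65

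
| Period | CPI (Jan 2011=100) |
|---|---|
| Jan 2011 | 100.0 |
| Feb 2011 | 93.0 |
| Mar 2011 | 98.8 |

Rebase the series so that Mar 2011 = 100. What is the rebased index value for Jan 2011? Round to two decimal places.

101.21

Rebased(Jan 2011) = 100.0 / 98.8 × 100 = 101.2146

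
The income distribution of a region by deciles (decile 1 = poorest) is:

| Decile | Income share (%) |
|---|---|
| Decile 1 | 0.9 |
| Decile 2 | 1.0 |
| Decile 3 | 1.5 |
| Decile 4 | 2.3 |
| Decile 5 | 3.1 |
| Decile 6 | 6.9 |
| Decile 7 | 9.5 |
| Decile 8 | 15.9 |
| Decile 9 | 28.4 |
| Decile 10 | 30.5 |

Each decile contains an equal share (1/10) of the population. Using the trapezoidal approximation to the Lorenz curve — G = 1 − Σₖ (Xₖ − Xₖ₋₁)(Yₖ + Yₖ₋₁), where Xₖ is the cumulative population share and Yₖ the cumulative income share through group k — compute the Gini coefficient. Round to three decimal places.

0.556

Cumulative income shares Yₖ: 0.0090, 0.0190, 0.0340, 0.0570, 0.0880, 0.1570, 0.2520, 0.4110, 0.6950, 1.0000
Σ (Xₖ−Xₖ₋₁)(Yₖ+Yₖ₋₁) = (1/10)(0.0090+0.0000) + (1/10)(0.0190+0.0090) + (1/10)(0.0340+0.0190) + (1/10)(0.0570+0.0340) + (1/10)(0.0880+0.0570) + (1/10)(0.1570+0.0880) + (1/10)(0.2520+0.1570) + (1/10)(0.4110+0.2520) + (1/10)(0.6950+0.4110) + (1/10)(1.0000+0.6950)
  = 0.0009 + 0.0028 + 0.0053 + 0.0091 + 0.0145 + 0.0245 + 0.0409 + 0.0663 + 0.1106 + 0.1695 = 0.4444
G = 1 − 0.4444 = 0.5556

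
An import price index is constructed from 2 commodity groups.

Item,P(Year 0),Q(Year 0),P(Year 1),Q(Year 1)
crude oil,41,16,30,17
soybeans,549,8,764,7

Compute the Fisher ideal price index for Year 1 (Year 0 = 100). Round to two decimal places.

Laspeyres component (base-period weights):
ΣP(Year 1)Q(Year 0) = 30×16 + 764×8 = 480 + 6112 = 6592
ΣP(Year 0)Q(Year 0) = 41×16 + 549×8 = 656 + 4392 = 5048
L = 6592 / 5048 × 100 = 130.5864
Paasche component (current-period weights):
ΣP(Year 1)Q(Year 1) = 30×17 + 764×7 = 510 + 5348 = 5858
ΣP(Year 0)Q(Year 1) = 41×17 + 549×7 = 697 + 3843 = 4540
P = 5858 / 4540 × 100 = 129.0308
Fisher = √(L × P) = √(130.5864 × 129.0308) = 129.8063

129.81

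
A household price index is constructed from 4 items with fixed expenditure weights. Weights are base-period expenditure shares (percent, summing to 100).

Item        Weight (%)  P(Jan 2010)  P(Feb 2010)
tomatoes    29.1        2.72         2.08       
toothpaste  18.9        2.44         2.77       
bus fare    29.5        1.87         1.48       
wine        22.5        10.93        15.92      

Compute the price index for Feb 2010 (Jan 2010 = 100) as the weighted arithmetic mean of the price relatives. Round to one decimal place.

99.8

tomatoes: 29.1 × (2.08/2.72) = 29.1 × 0.764706 = 22.2529
toothpaste: 18.9 × (2.77/2.44) = 18.9 × 1.135246 = 21.4561
bus fare: 29.5 × (1.48/1.87) = 29.5 × 0.791444 = 23.3476
wine: 22.5 × (15.92/10.93) = 22.5 × 1.456542 = 32.7722
Index = Σ wᵢ·(p₁ᵢ/p₀ᵢ) = 22.2529 + 21.4561 + 23.3476 + 32.7722 = 99.8289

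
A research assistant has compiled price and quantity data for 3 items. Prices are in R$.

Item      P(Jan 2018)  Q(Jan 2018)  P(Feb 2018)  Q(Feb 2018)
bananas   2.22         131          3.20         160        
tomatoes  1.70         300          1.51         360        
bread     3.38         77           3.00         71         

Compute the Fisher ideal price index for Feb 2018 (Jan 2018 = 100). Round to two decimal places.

Laspeyres component (base-period weights):
ΣP(Feb 2018)Q(Jan 2018) = 3.20×131 + 1.51×300 + 3.00×77 = 419.2 + 453 + 231 = 1103.2
ΣP(Jan 2018)Q(Jan 2018) = 2.22×131 + 1.70×300 + 3.38×77 = 290.82 + 510 + 260.26 = 1061.08
L = 1103.2 / 1061.08 × 100 = 103.9695
Paasche component (current-period weights):
ΣP(Feb 2018)Q(Feb 2018) = 3.20×160 + 1.51×360 + 3.00×71 = 512 + 543.6 + 213 = 1268.6
ΣP(Jan 2018)Q(Feb 2018) = 2.22×160 + 1.70×360 + 3.38×71 = 355.2 + 612 + 239.98 = 1207.18
P = 1268.6 / 1207.18 × 100 = 105.0879
Fisher = √(L × P) = √(103.9695 × 105.0879) = 104.5272

104.53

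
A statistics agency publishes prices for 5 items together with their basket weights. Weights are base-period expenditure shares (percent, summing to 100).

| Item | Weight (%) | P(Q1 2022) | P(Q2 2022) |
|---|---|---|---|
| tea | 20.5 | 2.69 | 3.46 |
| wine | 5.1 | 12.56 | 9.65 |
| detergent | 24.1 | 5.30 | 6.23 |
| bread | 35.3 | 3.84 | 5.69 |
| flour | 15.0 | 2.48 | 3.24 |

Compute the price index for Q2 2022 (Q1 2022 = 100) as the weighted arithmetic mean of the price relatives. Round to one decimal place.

130.5

tea: 20.5 × (3.46/2.69) = 20.5 × 1.286245 = 26.3680
wine: 5.1 × (9.65/12.56) = 5.1 × 0.768312 = 3.9184
detergent: 24.1 × (6.23/5.30) = 24.1 × 1.175472 = 28.3289
bread: 35.3 × (5.69/3.84) = 35.3 × 1.481771 = 52.3065
flour: 15.0 × (3.24/2.48) = 15.0 × 1.306452 = 19.5968
Index = Σ wᵢ·(p₁ᵢ/p₀ᵢ) = 26.3680 + 3.9184 + 28.3289 + 52.3065 + 19.5968 = 130.5186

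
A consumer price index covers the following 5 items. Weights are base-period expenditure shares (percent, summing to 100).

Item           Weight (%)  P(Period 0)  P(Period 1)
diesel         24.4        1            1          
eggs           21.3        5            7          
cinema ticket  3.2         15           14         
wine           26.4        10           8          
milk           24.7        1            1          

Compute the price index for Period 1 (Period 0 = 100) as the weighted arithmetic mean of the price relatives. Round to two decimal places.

diesel: 24.4 × (1/1) = 24.4 × 1.000000 = 24.4000
eggs: 21.3 × (7/5) = 21.3 × 1.400000 = 29.8200
cinema ticket: 3.2 × (14/15) = 3.2 × 0.933333 = 2.9867
wine: 26.4 × (8/10) = 26.4 × 0.800000 = 21.1200
milk: 24.7 × (1/1) = 24.7 × 1.000000 = 24.7000
Index = Σ wᵢ·(p₁ᵢ/p₀ᵢ) = 24.4000 + 29.8200 + 2.9867 + 21.1200 + 24.7000 = 103.0267

103.03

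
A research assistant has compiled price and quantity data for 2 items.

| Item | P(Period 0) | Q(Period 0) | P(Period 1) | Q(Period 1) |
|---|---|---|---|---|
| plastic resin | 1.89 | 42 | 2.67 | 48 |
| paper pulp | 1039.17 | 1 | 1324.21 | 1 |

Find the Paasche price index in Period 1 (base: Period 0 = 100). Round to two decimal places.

Paasche price index uses current-period quantities as weights.
ΣP(Period 1)·Q(Period 1) = 2.67×48 + 1324.21×1 = 128.16 + 1324.21 = 1452.37
ΣP(Period 0)·Q(Period 1) = 1.89×48 + 1039.17×1 = 90.72 + 1039.17 = 1129.89
Index = 1452.37 / 1129.89 × 100 = 128.5408

128.54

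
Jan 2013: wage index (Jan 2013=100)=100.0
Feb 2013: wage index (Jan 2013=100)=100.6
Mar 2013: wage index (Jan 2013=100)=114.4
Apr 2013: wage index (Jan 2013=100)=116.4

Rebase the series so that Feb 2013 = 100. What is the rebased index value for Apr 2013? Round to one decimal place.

Rebased(Apr 2013) = 116.4 / 100.6 × 100 = 115.7058

115.7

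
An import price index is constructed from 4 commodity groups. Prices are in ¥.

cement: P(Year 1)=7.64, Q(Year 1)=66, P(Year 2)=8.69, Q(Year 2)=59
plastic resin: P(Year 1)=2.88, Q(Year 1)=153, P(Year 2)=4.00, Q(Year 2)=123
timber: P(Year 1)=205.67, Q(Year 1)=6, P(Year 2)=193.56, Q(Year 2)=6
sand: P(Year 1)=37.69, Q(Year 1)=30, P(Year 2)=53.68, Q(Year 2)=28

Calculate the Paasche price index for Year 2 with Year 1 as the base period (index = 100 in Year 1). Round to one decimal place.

Paasche price index uses current-period quantities as weights.
ΣP(Year 2)·Q(Year 2) = 8.69×59 + 4.00×123 + 193.56×6 + 53.68×28 = 512.71 + 492 + 1161.36 + 1503.04 = 3669.11
ΣP(Year 1)·Q(Year 2) = 7.64×59 + 2.88×123 + 205.67×6 + 37.69×28 = 450.76 + 354.24 + 1234.02 + 1055.32 = 3094.34
Index = 3669.11 / 3094.34 × 100 = 118.5749

118.6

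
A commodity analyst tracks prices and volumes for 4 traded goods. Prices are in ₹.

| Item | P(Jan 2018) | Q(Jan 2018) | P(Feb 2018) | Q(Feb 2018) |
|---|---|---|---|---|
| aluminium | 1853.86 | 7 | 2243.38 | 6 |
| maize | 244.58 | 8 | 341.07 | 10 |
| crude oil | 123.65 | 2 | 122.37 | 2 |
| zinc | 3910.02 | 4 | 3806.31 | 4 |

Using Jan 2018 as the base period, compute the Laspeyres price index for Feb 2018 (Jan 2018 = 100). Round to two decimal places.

110.00

Laspeyres price index uses base-period quantities as weights.
ΣP(Feb 2018)·Q(Jan 2018) = 2243.38×7 + 341.07×8 + 122.37×2 + 3806.31×4 = 15703.66 + 2728.56 + 244.74 + 15225.24 = 33902.2
ΣP(Jan 2018)·Q(Jan 2018) = 1853.86×7 + 244.58×8 + 123.65×2 + 3910.02×4 = 12977.02 + 1956.64 + 247.3 + 15640.08 = 30821.04
Index = 33902.2 / 30821.04 × 100 = 109.9969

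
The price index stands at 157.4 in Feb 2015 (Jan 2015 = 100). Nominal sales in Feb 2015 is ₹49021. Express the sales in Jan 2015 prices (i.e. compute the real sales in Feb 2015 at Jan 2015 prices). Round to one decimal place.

31144.2

Real = Nominal ÷ (Index/100) = 49021 ÷ (157.4/100)
     = 49021 ÷ 1.574 = 31144.2186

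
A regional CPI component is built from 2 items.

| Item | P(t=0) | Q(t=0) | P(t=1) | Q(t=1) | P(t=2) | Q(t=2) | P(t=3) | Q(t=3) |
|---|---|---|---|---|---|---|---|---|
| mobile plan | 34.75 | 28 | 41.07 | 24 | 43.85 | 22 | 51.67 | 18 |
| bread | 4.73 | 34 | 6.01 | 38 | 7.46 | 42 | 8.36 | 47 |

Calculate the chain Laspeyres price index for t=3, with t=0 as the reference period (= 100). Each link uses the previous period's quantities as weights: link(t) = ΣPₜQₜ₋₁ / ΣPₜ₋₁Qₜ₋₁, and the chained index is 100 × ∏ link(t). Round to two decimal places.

Link t=0→t=1:
ΣP(t=1)Q(t=0) = 41.07×28 + 6.01×34 = 1149.96 + 204.34 = 1354.3
ΣP(t=0)Q(t=0) = 34.75×28 + 4.73×34 = 973 + 160.82 = 1133.82
link = 1354.3/1133.82 = 1.194458
Link t=1→t=2:
ΣP(t=2)Q(t=1) = 43.85×24 + 7.46×38 = 1052.4 + 283.48 = 1335.88
ΣP(t=1)Q(t=1) = 41.07×24 + 6.01×38 = 985.68 + 228.38 = 1214.06
link = 1335.88/1214.06 = 1.100341
Link t=2→t=3:
ΣP(t=3)Q(t=2) = 51.67×22 + 8.36×42 = 1136.74 + 351.12 = 1487.86
ΣP(t=2)Q(t=2) = 43.85×22 + 7.46×42 = 964.7 + 313.32 = 1278.02
link = 1487.86/1278.02 = 1.164191
Chained index = 100 × 1.194458 × 1.100341 × 1.164191 = 153.0109

153.01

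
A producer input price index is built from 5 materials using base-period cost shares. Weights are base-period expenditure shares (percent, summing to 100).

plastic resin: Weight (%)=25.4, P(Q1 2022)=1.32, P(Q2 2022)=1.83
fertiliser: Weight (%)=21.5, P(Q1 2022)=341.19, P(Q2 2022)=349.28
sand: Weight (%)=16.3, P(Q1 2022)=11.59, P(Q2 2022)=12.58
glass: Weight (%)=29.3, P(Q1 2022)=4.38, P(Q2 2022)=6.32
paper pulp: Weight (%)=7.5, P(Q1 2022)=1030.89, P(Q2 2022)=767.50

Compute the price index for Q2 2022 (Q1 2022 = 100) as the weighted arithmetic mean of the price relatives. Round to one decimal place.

plastic resin: 25.4 × (1.83/1.32) = 25.4 × 1.386364 = 35.2136
fertiliser: 21.5 × (349.28/341.19) = 21.5 × 1.023711 = 22.0098
sand: 16.3 × (12.58/11.59) = 16.3 × 1.085418 = 17.6923
glass: 29.3 × (6.32/4.38) = 29.3 × 1.442922 = 42.2776
paper pulp: 7.5 × (767.50/1030.89) = 7.5 × 0.744502 = 5.5838
Index = Σ wᵢ·(p₁ᵢ/p₀ᵢ) = 35.2136 + 22.0098 + 17.6923 + 42.2776 + 5.5838 = 122.7771

122.8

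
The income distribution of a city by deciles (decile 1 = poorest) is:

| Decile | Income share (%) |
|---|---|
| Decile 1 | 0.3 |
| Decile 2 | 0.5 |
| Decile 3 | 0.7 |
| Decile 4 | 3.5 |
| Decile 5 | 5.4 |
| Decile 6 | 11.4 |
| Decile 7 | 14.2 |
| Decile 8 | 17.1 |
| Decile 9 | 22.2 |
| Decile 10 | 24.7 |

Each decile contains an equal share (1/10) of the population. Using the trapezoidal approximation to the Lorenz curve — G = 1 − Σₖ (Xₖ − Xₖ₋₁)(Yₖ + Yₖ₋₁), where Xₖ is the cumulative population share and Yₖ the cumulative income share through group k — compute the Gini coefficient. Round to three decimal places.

Cumulative income shares Yₖ: 0.0030, 0.0080, 0.0150, 0.0500, 0.1040, 0.2180, 0.3600, 0.5310, 0.7530, 1.0000
Σ (Xₖ−Xₖ₋₁)(Yₖ+Yₖ₋₁) = (1/10)(0.0030+0.0000) + (1/10)(0.0080+0.0030) + (1/10)(0.0150+0.0080) + (1/10)(0.0500+0.0150) + (1/10)(0.1040+0.0500) + (1/10)(0.2180+0.1040) + (1/10)(0.3600+0.2180) + (1/10)(0.5310+0.3600) + (1/10)(0.7530+0.5310) + (1/10)(1.0000+0.7530)
  = 0.0003 + 0.0011 + 0.0023 + 0.0065 + 0.0154 + 0.0322 + 0.0578 + 0.0891 + 0.1284 + 0.1753 = 0.5084
G = 1 − 0.5084 = 0.4916

0.492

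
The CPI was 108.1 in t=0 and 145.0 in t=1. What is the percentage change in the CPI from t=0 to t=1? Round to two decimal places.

34.14%

Change = (145.0 − 108.1) / 108.1 × 100
       = 36.9 / 108.1 × 100 = 34.1351%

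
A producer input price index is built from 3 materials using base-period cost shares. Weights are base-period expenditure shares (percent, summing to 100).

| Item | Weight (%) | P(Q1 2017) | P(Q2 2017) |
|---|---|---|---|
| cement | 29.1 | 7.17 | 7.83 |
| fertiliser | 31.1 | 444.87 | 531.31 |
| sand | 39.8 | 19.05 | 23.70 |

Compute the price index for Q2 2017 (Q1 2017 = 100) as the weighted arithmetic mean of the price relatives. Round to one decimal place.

cement: 29.1 × (7.83/7.17) = 29.1 × 1.092050 = 31.7787
fertiliser: 31.1 × (531.31/444.87) = 31.1 × 1.194304 = 37.1429
sand: 39.8 × (23.70/19.05) = 39.8 × 1.244094 = 49.5150
Index = Σ wᵢ·(p₁ᵢ/p₀ᵢ) = 31.7787 + 37.1429 + 49.5150 = 118.4365

118.4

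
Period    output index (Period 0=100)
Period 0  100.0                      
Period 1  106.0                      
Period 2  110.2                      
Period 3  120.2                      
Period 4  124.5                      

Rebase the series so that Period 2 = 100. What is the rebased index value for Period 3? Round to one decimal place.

109.1

Rebased(Period 3) = 120.2 / 110.2 × 100 = 109.0744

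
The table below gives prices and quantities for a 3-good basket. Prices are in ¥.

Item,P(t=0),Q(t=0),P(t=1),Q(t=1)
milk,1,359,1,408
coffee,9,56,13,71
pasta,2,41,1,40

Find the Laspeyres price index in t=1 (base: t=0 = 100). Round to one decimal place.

119.4

Laspeyres price index uses base-period quantities as weights.
ΣP(t=1)·Q(t=0) = 1×359 + 13×56 + 1×41 = 359 + 728 + 41 = 1128
ΣP(t=0)·Q(t=0) = 1×359 + 9×56 + 2×41 = 359 + 504 + 82 = 945
Index = 1128 / 945 × 100 = 119.3651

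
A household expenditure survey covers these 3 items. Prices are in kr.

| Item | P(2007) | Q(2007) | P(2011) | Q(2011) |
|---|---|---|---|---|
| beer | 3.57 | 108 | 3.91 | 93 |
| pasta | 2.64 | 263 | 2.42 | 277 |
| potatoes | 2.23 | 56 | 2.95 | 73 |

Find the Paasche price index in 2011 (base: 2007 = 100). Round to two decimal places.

Paasche price index uses current-period quantities as weights.
ΣP(2011)·Q(2011) = 3.91×93 + 2.42×277 + 2.95×73 = 363.63 + 670.34 + 215.35 = 1249.32
ΣP(2007)·Q(2011) = 3.57×93 + 2.64×277 + 2.23×73 = 332.01 + 731.28 + 162.79 = 1226.08
Index = 1249.32 / 1226.08 × 100 = 101.8955

101.90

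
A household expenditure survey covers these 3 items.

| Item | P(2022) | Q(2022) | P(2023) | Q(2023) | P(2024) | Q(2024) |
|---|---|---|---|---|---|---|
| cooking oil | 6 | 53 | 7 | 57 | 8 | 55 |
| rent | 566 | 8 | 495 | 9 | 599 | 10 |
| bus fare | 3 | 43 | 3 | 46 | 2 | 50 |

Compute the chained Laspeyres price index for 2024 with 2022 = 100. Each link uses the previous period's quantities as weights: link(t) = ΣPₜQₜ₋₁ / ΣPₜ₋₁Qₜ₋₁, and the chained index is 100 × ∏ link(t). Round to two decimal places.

Link 2022→2023:
ΣP(2023)Q(2022) = 7×53 + 495×8 + 3×43 = 371 + 3960 + 129 = 4460
ΣP(2022)Q(2022) = 6×53 + 566×8 + 3×43 = 318 + 4528 + 129 = 4975
link = 4460/4975 = 0.896482
Link 2023→2024:
ΣP(2024)Q(2023) = 8×57 + 599×9 + 2×46 = 456 + 5391 + 92 = 5939
ΣP(2023)Q(2023) = 7×57 + 495×9 + 3×46 = 399 + 4455 + 138 = 4992
link = 5939/4992 = 1.189704
Chained index = 100 × 0.896482 × 1.189704 = 106.6548

106.65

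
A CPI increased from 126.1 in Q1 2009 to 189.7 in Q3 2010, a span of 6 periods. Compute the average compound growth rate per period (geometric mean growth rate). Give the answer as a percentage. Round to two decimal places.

7.04%

Growth factor = (189.7/126.1)^(1/6) = (1.504362)^(1/6) = 1.070431
Growth rate = 1.070431 − 1 = 0.070431 = 7.0431%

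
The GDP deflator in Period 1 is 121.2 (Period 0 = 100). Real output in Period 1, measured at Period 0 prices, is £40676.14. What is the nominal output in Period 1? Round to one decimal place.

49299.5

Nominal = Real × (Index/100) = 40676.14 × (121.2/100)
        = 40676.14 × 1.212 = 49299.4817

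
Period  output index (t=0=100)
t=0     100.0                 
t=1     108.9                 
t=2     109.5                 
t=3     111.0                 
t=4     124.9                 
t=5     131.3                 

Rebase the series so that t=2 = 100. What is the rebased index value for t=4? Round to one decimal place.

Rebased(t=4) = 124.9 / 109.5 × 100 = 114.0639

114.1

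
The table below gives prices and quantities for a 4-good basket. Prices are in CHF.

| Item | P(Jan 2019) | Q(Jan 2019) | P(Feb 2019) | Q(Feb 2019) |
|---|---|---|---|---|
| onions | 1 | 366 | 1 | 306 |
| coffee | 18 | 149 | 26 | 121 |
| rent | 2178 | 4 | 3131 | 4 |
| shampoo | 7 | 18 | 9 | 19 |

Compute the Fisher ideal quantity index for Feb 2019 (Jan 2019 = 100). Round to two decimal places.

Laspeyres component (base-period weights):
ΣP(Jan 2019)Q(Feb 2019) = 1×306 + 18×121 + 2178×4 + 7×19 = 306 + 2178 + 8712 + 133 = 11329
ΣP(Jan 2019)Q(Jan 2019) = 1×366 + 18×149 + 2178×4 + 7×18 = 366 + 2682 + 8712 + 126 = 11886
L = 11329 / 11886 × 100 = 95.3138
Paasche component (current-period weights):
ΣP(Feb 2019)Q(Feb 2019) = 1×306 + 26×121 + 3131×4 + 9×19 = 306 + 3146 + 12524 + 171 = 16147
ΣP(Feb 2019)Q(Jan 2019) = 1×366 + 26×149 + 3131×4 + 9×18 = 366 + 3874 + 12524 + 162 = 16926
P = 16147 / 16926 × 100 = 95.3976
Fisher = √(L × P) = √(95.3138 × 95.3976) = 95.3557

95.36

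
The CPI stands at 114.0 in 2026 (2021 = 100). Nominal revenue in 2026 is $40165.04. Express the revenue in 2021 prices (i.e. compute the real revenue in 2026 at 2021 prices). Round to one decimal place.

35232.5

Real = Nominal ÷ (Index/100) = 40165.04 ÷ (114.0/100)
     = 40165.04 ÷ 1.140 = 35232.4912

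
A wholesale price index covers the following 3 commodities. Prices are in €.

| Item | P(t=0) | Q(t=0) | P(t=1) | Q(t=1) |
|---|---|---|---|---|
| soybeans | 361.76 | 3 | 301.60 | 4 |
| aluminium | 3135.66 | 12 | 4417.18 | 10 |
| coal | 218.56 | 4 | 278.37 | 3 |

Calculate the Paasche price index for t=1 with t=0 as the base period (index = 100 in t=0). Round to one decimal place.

138.1

Paasche price index uses current-period quantities as weights.
ΣP(t=1)·Q(t=1) = 301.60×4 + 4417.18×10 + 278.37×3 = 1206.4 + 44171.8 + 835.11 = 46213.31
ΣP(t=0)·Q(t=1) = 361.76×4 + 3135.66×10 + 218.56×3 = 1447.04 + 31356.6 + 655.68 = 33459.32
Index = 46213.31 / 33459.32 × 100 = 138.1179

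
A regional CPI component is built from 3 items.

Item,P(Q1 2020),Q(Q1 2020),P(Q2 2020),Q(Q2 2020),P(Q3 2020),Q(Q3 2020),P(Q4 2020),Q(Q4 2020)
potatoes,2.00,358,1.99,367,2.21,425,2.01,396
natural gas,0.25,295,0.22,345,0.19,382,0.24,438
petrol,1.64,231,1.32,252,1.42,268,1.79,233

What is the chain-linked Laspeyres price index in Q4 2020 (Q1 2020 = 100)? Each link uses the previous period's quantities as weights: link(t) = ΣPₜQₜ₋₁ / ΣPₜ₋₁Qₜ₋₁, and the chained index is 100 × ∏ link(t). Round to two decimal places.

Link Q1 2020→Q2 2020:
ΣP(Q2 2020)Q(Q1 2020) = 1.99×358 + 0.22×295 + 1.32×231 = 712.42 + 64.9 + 304.92 = 1082.24
ΣP(Q1 2020)Q(Q1 2020) = 2.00×358 + 0.25×295 + 1.64×231 = 716 + 73.75 + 378.84 = 1168.59
link = 1082.24/1168.59 = 0.926108
Link Q2 2020→Q3 2020:
ΣP(Q3 2020)Q(Q2 2020) = 2.21×367 + 0.19×345 + 1.42×252 = 811.07 + 65.55 + 357.84 = 1234.46
ΣP(Q2 2020)Q(Q2 2020) = 1.99×367 + 0.22×345 + 1.32×252 = 730.33 + 75.9 + 332.64 = 1138.87
link = 1234.46/1138.87 = 1.083934
Link Q3 2020→Q4 2020:
ΣP(Q4 2020)Q(Q3 2020) = 2.01×425 + 0.24×382 + 1.79×268 = 854.25 + 91.68 + 479.72 = 1425.65
ΣP(Q3 2020)Q(Q3 2020) = 2.21×425 + 0.19×382 + 1.42×268 = 939.25 + 72.58 + 380.56 = 1392.39
link = 1425.65/1392.39 = 1.023887
Chained index = 100 × 0.926108 × 1.083934 × 1.023887 = 102.7818

102.78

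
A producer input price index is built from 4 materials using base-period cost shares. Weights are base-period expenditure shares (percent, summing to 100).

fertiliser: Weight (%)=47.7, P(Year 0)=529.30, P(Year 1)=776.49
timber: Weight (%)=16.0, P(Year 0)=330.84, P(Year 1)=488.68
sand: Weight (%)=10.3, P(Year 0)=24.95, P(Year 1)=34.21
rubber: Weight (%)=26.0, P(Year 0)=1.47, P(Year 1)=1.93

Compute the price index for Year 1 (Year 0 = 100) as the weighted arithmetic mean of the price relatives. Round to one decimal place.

141.9

fertiliser: 47.7 × (776.49/529.30) = 47.7 × 1.467013 = 69.9765
timber: 16.0 × (488.68/330.84) = 16.0 × 1.477089 = 23.6334
sand: 10.3 × (34.21/24.95) = 10.3 × 1.371142 = 14.1228
rubber: 26.0 × (1.93/1.47) = 26.0 × 1.312925 = 34.1361
Index = Σ wᵢ·(p₁ᵢ/p₀ᵢ) = 69.9765 + 23.6334 + 14.1228 + 34.1361 = 141.8688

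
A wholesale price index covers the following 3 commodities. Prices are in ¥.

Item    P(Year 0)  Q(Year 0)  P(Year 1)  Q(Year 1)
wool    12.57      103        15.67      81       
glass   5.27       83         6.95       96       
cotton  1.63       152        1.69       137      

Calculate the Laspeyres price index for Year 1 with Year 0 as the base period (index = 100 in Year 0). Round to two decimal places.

123.63

Laspeyres price index uses base-period quantities as weights.
ΣP(Year 1)·Q(Year 0) = 15.67×103 + 6.95×83 + 1.69×152 = 1614.01 + 576.85 + 256.88 = 2447.74
ΣP(Year 0)·Q(Year 0) = 12.57×103 + 5.27×83 + 1.63×152 = 1294.71 + 437.41 + 247.76 = 1979.88
Index = 2447.74 / 1979.88 × 100 = 123.6307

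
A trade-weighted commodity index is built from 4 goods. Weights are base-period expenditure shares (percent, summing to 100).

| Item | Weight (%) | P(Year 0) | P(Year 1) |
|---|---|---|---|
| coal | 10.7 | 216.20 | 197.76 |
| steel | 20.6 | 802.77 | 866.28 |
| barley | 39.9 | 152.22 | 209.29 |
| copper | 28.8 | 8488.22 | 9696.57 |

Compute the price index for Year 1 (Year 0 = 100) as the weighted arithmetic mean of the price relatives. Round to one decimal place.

coal: 10.7 × (197.76/216.20) = 10.7 × 0.914709 = 9.7874
steel: 20.6 × (866.28/802.77) = 20.6 × 1.079114 = 22.2297
barley: 39.9 × (209.29/152.22) = 39.9 × 1.374918 = 54.8592
copper: 28.8 × (9696.57/8488.22) = 28.8 × 1.142356 = 32.8999
Index = Σ wᵢ·(p₁ᵢ/p₀ᵢ) = 9.7874 + 22.2297 + 54.8592 + 32.8999 = 119.7762

119.8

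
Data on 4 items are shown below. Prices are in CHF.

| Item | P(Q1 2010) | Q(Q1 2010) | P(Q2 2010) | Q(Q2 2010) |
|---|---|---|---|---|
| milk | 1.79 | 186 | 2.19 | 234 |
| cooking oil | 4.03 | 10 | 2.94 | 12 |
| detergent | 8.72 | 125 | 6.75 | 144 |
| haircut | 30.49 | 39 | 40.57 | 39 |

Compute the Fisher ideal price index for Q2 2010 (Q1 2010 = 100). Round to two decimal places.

Laspeyres component (base-period weights):
ΣP(Q2 2010)Q(Q1 2010) = 2.19×186 + 2.94×10 + 6.75×125 + 40.57×39 = 407.34 + 29.4 + 843.75 + 1582.23 = 2862.72
ΣP(Q1 2010)Q(Q1 2010) = 1.79×186 + 4.03×10 + 8.72×125 + 30.49×39 = 332.94 + 40.3 + 1090 + 1189.11 = 2652.35
L = 2862.72 / 2652.35 × 100 = 107.9315
Paasche component (current-period weights):
ΣP(Q2 2010)Q(Q2 2010) = 2.19×234 + 2.94×12 + 6.75×144 + 40.57×39 = 512.46 + 35.28 + 972 + 1582.23 = 3101.97
ΣP(Q1 2010)Q(Q2 2010) = 1.79×234 + 4.03×12 + 8.72×144 + 30.49×39 = 418.86 + 48.36 + 1255.68 + 1189.11 = 2912.01
P = 3101.97 / 2912.01 × 100 = 106.5233
Fisher = √(L × P) = √(107.9315 × 106.5233) = 107.2251

107.23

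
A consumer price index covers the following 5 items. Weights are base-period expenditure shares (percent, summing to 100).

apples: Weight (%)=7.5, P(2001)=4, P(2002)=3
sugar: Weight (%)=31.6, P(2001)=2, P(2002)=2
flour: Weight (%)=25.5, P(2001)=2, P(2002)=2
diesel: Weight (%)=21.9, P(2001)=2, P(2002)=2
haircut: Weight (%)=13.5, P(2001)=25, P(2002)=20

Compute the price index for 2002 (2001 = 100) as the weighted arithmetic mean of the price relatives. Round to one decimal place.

95.4

apples: 7.5 × (3/4) = 7.5 × 0.750000 = 5.6250
sugar: 31.6 × (2/2) = 31.6 × 1.000000 = 31.6000
flour: 25.5 × (2/2) = 25.5 × 1.000000 = 25.5000
diesel: 21.9 × (2/2) = 21.9 × 1.000000 = 21.9000
haircut: 13.5 × (20/25) = 13.5 × 0.800000 = 10.8000
Index = Σ wᵢ·(p₁ᵢ/p₀ᵢ) = 5.6250 + 31.6000 + 25.5000 + 21.9000 + 10.8000 = 95.4250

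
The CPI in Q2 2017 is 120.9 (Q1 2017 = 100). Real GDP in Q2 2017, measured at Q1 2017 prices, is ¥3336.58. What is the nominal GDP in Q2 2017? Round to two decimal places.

4033.93

Nominal = Real × (Index/100) = 3336.58 × (120.9/100)
        = 3336.58 × 1.209 = 4033.9252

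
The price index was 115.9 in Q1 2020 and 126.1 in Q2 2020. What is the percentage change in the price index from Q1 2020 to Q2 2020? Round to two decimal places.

Change = (126.1 − 115.9) / 115.9 × 100
       = 10.2 / 115.9 × 100 = 8.8007%

8.80%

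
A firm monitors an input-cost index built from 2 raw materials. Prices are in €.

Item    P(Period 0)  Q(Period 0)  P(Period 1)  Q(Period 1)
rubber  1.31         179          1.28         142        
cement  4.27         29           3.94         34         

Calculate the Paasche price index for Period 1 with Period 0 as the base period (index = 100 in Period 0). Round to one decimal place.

Paasche price index uses current-period quantities as weights.
ΣP(Period 1)·Q(Period 1) = 1.28×142 + 3.94×34 = 181.76 + 133.96 = 315.72
ΣP(Period 0)·Q(Period 1) = 1.31×142 + 4.27×34 = 186.02 + 145.18 = 331.2
Index = 315.72 / 331.2 × 100 = 95.3261

95.3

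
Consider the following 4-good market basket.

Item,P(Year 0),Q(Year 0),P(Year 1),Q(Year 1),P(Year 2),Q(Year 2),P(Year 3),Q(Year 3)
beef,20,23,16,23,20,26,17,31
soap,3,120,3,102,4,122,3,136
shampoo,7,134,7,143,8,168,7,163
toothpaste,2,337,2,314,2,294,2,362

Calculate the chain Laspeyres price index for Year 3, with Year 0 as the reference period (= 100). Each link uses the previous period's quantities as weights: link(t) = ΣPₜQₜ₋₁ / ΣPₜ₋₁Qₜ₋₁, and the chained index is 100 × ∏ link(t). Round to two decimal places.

Link Year 0→Year 1:
ΣP(Year 1)Q(Year 0) = 16×23 + 3×120 + 7×134 + 2×337 = 368 + 360 + 938 + 674 = 2340
ΣP(Year 0)Q(Year 0) = 20×23 + 3×120 + 7×134 + 2×337 = 460 + 360 + 938 + 674 = 2432
link = 2340/2432 = 0.962171
Link Year 1→Year 2:
ΣP(Year 2)Q(Year 1) = 20×23 + 4×102 + 8×143 + 2×314 = 460 + 408 + 1144 + 628 = 2640
ΣP(Year 1)Q(Year 1) = 16×23 + 3×102 + 7×143 + 2×314 = 368 + 306 + 1001 + 628 = 2303
link = 2640/2303 = 1.146331
Link Year 2→Year 3:
ΣP(Year 3)Q(Year 2) = 17×26 + 3×122 + 7×168 + 2×294 = 442 + 366 + 1176 + 588 = 2572
ΣP(Year 2)Q(Year 2) = 20×26 + 4×122 + 8×168 + 2×294 = 520 + 488 + 1344 + 588 = 2940
link = 2572/2940 = 0.874830
Chained index = 100 × 0.962171 × 1.146331 × 0.874830 = 96.4908

96.49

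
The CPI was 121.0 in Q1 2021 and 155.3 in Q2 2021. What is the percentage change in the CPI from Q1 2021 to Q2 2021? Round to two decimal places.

Change = (155.3 − 121.0) / 121.0 × 100
       = 34.3 / 121.0 × 100 = 28.3471%

28.35%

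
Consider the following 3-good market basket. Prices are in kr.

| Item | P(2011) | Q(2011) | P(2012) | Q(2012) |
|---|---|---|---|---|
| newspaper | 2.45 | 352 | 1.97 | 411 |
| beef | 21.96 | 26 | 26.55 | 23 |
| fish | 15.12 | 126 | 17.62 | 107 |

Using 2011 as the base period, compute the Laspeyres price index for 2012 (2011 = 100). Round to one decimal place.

Laspeyres price index uses base-period quantities as weights.
ΣP(2012)·Q(2011) = 1.97×352 + 26.55×26 + 17.62×126 = 693.44 + 690.3 + 2220.12 = 3603.86
ΣP(2011)·Q(2011) = 2.45×352 + 21.96×26 + 15.12×126 = 862.4 + 570.96 + 1905.12 = 3338.48
Index = 3603.86 / 3338.48 × 100 = 107.9491

107.9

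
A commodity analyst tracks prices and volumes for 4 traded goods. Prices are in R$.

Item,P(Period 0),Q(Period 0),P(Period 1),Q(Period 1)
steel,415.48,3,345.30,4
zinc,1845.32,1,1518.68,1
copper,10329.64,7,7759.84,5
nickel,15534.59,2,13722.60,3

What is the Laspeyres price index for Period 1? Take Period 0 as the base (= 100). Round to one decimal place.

Laspeyres price index uses base-period quantities as weights.
ΣP(Period 1)·Q(Period 0) = 345.30×3 + 1518.68×1 + 7759.84×7 + 13722.60×2 = 1035.9 + 1518.68 + 54318.88 + 27445.2 = 84318.66
ΣP(Period 0)·Q(Period 0) = 415.48×3 + 1845.32×1 + 10329.64×7 + 15534.59×2 = 1246.44 + 1845.32 + 72307.48 + 31069.18 = 106468.42
Index = 84318.66 / 106468.42 × 100 = 79.1959

79.2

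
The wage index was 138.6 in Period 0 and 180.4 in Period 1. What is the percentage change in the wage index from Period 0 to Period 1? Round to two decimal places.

30.16%

Change = (180.4 − 138.6) / 138.6 × 100
       = 41.8 / 138.6 × 100 = 30.1587%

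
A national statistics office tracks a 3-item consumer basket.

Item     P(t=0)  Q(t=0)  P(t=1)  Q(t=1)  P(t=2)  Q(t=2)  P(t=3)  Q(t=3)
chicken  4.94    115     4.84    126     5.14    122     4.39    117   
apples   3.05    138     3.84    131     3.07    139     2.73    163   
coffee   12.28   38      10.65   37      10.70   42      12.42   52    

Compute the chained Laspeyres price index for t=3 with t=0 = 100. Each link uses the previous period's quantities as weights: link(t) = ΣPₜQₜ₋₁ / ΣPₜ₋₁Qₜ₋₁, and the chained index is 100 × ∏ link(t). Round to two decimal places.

93.93

Link t=0→t=1:
ΣP(t=1)Q(t=0) = 4.84×115 + 3.84×138 + 10.65×38 = 556.6 + 529.92 + 404.7 = 1491.22
ΣP(t=0)Q(t=0) = 4.94×115 + 3.05×138 + 12.28×38 = 568.1 + 420.9 + 466.64 = 1455.64
link = 1491.22/1455.64 = 1.024443
Link t=1→t=2:
ΣP(t=2)Q(t=1) = 5.14×126 + 3.07×131 + 10.70×37 = 647.64 + 402.17 + 395.9 = 1445.71
ΣP(t=1)Q(t=1) = 4.84×126 + 3.84×131 + 10.65×37 = 609.84 + 503.04 + 394.05 = 1506.93
link = 1445.71/1506.93 = 0.959374
Link t=2→t=3:
ΣP(t=3)Q(t=2) = 4.39×122 + 2.73×139 + 12.42×42 = 535.58 + 379.47 + 521.64 = 1436.69
ΣP(t=2)Q(t=2) = 5.14×122 + 3.07×139 + 10.70×42 = 627.08 + 426.73 + 449.4 = 1503.21
link = 1436.69/1503.21 = 0.955748
Chained index = 100 × 1.024443 × 0.959374 × 0.955748 = 93.9332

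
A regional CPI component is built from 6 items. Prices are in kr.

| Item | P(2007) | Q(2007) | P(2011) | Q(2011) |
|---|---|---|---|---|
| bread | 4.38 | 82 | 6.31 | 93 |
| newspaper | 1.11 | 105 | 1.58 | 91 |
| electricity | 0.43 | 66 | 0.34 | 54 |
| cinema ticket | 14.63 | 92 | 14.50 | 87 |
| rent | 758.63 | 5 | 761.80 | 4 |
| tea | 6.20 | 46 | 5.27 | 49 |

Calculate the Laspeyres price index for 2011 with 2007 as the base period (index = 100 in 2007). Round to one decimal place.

102.7

Laspeyres price index uses base-period quantities as weights.
ΣP(2011)·Q(2007) = 6.31×82 + 1.58×105 + 0.34×66 + 14.50×92 + 761.80×5 + 5.27×46 = 517.42 + 165.9 + 22.44 + 1334 + 3809 + 242.42 = 6091.18
ΣP(2007)·Q(2007) = 4.38×82 + 1.11×105 + 0.43×66 + 14.63×92 + 758.63×5 + 6.20×46 = 359.16 + 116.55 + 28.38 + 1345.96 + 3793.15 + 285.2 = 5928.4
Index = 6091.18 / 5928.4 × 100 = 102.7458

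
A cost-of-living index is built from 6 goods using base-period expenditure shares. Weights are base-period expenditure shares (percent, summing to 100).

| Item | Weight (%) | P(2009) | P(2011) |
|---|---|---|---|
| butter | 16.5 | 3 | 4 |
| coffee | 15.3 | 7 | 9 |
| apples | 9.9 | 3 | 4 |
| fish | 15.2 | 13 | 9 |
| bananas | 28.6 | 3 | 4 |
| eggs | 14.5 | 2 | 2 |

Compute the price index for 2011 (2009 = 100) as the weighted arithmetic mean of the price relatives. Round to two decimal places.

118.03

butter: 16.5 × (4/3) = 16.5 × 1.333333 = 22.0000
coffee: 15.3 × (9/7) = 15.3 × 1.285714 = 19.6714
apples: 9.9 × (4/3) = 9.9 × 1.333333 = 13.2000
fish: 15.2 × (9/13) = 15.2 × 0.692308 = 10.5231
bananas: 28.6 × (4/3) = 28.6 × 1.333333 = 38.1333
eggs: 14.5 × (2/2) = 14.5 × 1.000000 = 14.5000
Index = Σ wᵢ·(p₁ᵢ/p₀ᵢ) = 22.0000 + 19.6714 + 13.2000 + 10.5231 + 38.1333 + 14.5000 = 118.0278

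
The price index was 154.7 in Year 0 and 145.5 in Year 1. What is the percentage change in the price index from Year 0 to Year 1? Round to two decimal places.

Change = (145.5 − 154.7) / 154.7 × 100
       = -9.2 / 154.7 × 100 = -5.9470%

-5.95%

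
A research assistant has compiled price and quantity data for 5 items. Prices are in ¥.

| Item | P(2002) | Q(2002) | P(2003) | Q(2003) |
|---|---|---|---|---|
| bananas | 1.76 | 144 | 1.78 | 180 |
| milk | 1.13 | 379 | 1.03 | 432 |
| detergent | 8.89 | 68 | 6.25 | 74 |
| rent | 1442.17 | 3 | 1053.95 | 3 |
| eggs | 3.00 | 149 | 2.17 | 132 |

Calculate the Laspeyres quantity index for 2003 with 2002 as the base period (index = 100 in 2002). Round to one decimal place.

102.1

Laspeyres quantity index uses base-period prices as weights.
ΣP(2002)·Q(2003) = 1.76×180 + 1.13×432 + 8.89×74 + 1442.17×3 + 3.00×132 = 316.8 + 488.16 + 657.86 + 4326.51 + 396 = 6185.33
ΣP(2002)·Q(2002) = 1.76×144 + 1.13×379 + 8.89×68 + 1442.17×3 + 3.00×149 = 253.44 + 428.27 + 604.52 + 4326.51 + 447 = 6059.74
Index = 6185.33 / 6059.74 × 100 = 102.0725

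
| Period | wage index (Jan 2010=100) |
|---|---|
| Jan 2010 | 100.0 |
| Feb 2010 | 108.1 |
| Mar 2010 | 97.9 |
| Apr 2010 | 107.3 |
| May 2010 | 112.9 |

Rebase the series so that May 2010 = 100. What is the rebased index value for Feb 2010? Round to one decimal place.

95.7

Rebased(Feb 2010) = 108.1 / 112.9 × 100 = 95.7484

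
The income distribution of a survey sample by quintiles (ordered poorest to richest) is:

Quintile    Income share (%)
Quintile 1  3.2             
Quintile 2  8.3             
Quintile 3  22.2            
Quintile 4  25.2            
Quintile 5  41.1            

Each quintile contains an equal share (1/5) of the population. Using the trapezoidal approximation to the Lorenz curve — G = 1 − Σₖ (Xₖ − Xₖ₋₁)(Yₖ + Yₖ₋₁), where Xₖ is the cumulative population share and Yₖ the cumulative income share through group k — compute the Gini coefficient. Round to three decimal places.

Cumulative income shares Yₖ: 0.0320, 0.1150, 0.3370, 0.5890, 1.0000
Σ (Xₖ−Xₖ₋₁)(Yₖ+Yₖ₋₁) = (1/5)(0.0320+0.0000) + (1/5)(0.1150+0.0320) + (1/5)(0.3370+0.1150) + (1/5)(0.5890+0.3370) + (1/5)(1.0000+0.5890)
  = 0.0064 + 0.0294 + 0.0904 + 0.1852 + 0.3178 = 0.6292
G = 1 − 0.6292 = 0.3708

0.371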